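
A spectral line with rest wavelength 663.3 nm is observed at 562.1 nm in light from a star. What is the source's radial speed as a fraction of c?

0.164c

λ'/λ₀ = 0.8474 < 1 (blueshift), so the source is approaching.
λ'/λ₀ = √((1 − β)/(1 + β)) for an approaching source ⇒ β = (1 − r²)/(1 + r²) with r = λ'/λ₀.
β = (1 − 0.7181)/(1 + 0.7181) ≈ 0.164.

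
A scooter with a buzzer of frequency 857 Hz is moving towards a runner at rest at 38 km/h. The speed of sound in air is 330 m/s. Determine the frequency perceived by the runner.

885 Hz

38 km/h = 10.56 m/s.
With the source moving toward a stationary observer, f' = f · v/(v − v_s).
f' = 857 × 330/(330 − 10.56) = 857 × 330/319.4 ≈ 885 Hz.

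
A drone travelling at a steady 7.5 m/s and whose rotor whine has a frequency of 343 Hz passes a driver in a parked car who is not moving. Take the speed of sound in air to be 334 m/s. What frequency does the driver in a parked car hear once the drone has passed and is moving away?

Receding: f₂ = f · v/(v + v_s) = 343 × 334/341.5 ≈ 335 Hz.

335 Hz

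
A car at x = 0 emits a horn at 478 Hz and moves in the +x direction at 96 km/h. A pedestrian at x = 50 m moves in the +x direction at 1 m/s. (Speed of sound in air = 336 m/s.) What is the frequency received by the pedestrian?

518 Hz

96 km/h = 26.67 m/s.
The observer lies on the +x side, so the source is heading toward the observer and the observer is heading away from the source.
With source approaching and observer receding, f' = f · (v − v_o)/(v − v_s).
f' = 478 × (336 − 1)/(336 − 26.67) = 478 × 335/309.33 ≈ 518 Hz.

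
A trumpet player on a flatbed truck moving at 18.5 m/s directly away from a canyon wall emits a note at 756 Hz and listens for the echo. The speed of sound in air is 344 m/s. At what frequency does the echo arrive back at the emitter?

The canyon wall receives the sound from a moving source: f₁ = f₀ · v/(v + v_e) = 756 × 344/362.5 ≈ 717 Hz.
On the return leg the trumpet player on a flatbed truck is a moving observer: f₂ = f₁ · (v − v_e)/v = 717 × 325.5/344 ≈ 679 Hz.

679 Hz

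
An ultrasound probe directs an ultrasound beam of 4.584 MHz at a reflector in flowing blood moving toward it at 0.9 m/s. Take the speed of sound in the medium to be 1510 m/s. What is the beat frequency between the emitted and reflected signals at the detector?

The reflector in flowing blood first receives the wave as a moving observer: f₁ = f₀ · (v + u)/v = 4.584 × (1510 + 0.9)/1510 ≈ 4.58673 MHz.
On reflection it acts as a source moving toward the stationary detector: f₂ = f₁ · v/(v − u) = 4.58673 × 1510/1509.1 ≈ 4.58947 MHz.
Equivalently f₂ = f₀ · (v + u)/(v − u).
Beat frequency (with f₀ = 4584000 Hz): |f₂ − f₀| = 2u·f₀/(v − u) = 2 × 0.9 × 4584000/1509.1 ≈ 5468 Hz.

5468 Hz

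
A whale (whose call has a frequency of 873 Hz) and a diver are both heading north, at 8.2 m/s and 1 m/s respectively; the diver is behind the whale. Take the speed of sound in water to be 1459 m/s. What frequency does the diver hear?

The diver is behind, so the whale is moving away from it while the diver is moving toward the whale.
General Doppler shift: f' = f · (v + v_o)/(v + v_s).
f' = 873 × (1459 + 1)/(1459 + 8.2) = 873 × 1460/1467.2 ≈ 869 Hz.

869 Hz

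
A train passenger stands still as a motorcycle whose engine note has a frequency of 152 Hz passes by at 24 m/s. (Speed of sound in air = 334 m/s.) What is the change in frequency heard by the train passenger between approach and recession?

22.0 Hz

Approaching: f₁ = f · v/(v − v_s) = 152 × 334/310 ≈ 163.8 Hz.
Receding: f₂ = f · v/(v + v_s) = 152 × 334/358 ≈ 141.8 Hz.
Drop: f₁ − f₂ = 2f·v·v_s/(v² − v_s²) = 2 × 152 × 334 × 24/(334² − 24²) ≈ 22.0 Hz.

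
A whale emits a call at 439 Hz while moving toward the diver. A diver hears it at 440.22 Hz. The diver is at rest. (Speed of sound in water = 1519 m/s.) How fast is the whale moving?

f' = f · v/(v − v_s) ⇒ v_s = v · |1 − f/f'|.
v_s = 1519 × |1 − 439/440.22| = 1519 × 0.002771 ≈ 4.2 m/s.

4.2 m/s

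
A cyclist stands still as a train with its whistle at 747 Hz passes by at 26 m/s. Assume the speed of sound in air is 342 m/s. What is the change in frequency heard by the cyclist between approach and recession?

Approaching: f₁ = f · v/(v − v_s) = 747 × 342/316 ≈ 808 Hz.
Receding: f₂ = f · v/(v + v_s) = 747 × 342/368 ≈ 694 Hz.
Drop: f₁ − f₂ = 2f·v·v_s/(v² − v_s²) = 2 × 747 × 342 × 26/(342² − 26²) ≈ 114 Hz.

114 Hz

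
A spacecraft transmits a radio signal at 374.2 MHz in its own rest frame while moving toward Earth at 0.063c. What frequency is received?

398.6 MHz

Relativistic Doppler for frequency: f' = f₀ · √((1 + β)/(1 − β)).
f' = 374.2 × √(1.0630/0.9370) = 374.2 × 1.06512 ≈ 398.6 MHz.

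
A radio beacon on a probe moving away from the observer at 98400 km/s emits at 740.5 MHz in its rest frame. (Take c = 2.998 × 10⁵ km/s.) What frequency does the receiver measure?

526.6 MHz

β = v/c = 98400/299800 = 0.3282.
Relativistic Doppler for frequency: f' = f₀ · √((1 − β)/(1 + β)).
f' = 740.5 × √(0.6718/1.3282) = 740.5 × 0.71118 ≈ 526.6 MHz.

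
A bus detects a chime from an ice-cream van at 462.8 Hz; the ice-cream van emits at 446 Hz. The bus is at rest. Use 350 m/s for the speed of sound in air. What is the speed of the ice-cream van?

f' > f, so the ice-cream van is approaching.
f' = f · v/(v − v_s) ⇒ v_s = v · |1 − f/f'|.
v_s = 350 × |1 − 446/462.8| = 350 × 0.0363 ≈ 12.7 m/s.

12.7 m/s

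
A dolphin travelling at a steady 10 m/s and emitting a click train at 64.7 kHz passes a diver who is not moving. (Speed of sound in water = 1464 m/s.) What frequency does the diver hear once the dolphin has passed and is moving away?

64.3 kHz

Receding: f₂ = f · v/(v + v_s) = 64.7 × 1464/1474 ≈ 64.3 kHz.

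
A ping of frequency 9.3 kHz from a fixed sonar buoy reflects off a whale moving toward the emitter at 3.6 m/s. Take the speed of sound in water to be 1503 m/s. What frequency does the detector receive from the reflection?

The whale first receives the wave as a moving observer: f₁ = f₀ · (v + u)/v = 9.3 × (1503 + 3.6)/1503 ≈ 9.32 kHz.
The reflection then acts as a moving source: f₂ = f₁ · v/(v − u) ≈ 9.34 kHz.
Equivalently f₂ = f₀ · (v + u)/(v − u).

9.34 kHz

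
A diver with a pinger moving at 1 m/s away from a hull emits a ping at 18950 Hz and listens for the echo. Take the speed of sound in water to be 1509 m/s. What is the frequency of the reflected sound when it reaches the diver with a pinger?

18925 Hz

The hull receives the sound from a moving source: f₁ = f₀ · v/(v + v_e) = 18950 × 1509/1510 ≈ 18937 Hz.
On the return leg the diver with a pinger is a moving observer: f₂ = f₁ · (v − v_e)/v = 18937 × 1508/1509 ≈ 18925 Hz.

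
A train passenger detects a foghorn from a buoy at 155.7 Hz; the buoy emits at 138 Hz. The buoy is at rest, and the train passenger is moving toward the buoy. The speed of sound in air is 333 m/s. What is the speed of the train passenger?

f' = f · (v + v_o)/v ⇒ v_o = v · |f'/f − 1|.
v_o = 333 × |155.7/138 − 1| = 333 × 0.1283 ≈ 43 m/s.

43 m/s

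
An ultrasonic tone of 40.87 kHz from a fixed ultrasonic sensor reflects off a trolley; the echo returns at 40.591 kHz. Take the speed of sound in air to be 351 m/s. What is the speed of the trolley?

Double Doppler shift off a moving reflector: f₂ = f₀ · (v + u)/(v − u) (u > 0 toward emitter).
Rearranging, u = v · (f₂ − f₀)/(f₂ + f₀) = 351 × -0.279/81.461 ≈ -1.20 m/s.
So the trolley is moving at 1.20 m/s away from the emitter.

1.20 m/s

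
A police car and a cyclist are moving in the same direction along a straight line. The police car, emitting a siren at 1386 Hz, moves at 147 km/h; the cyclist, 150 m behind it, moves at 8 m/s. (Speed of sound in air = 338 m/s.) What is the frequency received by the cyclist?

147 km/h = 40.83 m/s.
The cyclist is behind, so the police car is moving away from it while the cyclist is moving toward the police car.
General Doppler shift: f' = f · (v + v_o)/(v + v_s).
f' = 1386 × (338 + 8)/(338 + 40.83) = 1386 × 346/378.83 ≈ 1266 Hz.

1266 Hz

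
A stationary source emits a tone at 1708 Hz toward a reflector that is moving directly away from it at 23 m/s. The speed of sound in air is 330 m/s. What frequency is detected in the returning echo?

1485 Hz

At the reflector (a moving observer), f₁ = f₀ · (v − u)/v = 1708 × 307/330 ≈ 1589 Hz.
The reflection then acts as a moving source: f₂ = f₁ · v/(v + u) ≈ 1485 Hz.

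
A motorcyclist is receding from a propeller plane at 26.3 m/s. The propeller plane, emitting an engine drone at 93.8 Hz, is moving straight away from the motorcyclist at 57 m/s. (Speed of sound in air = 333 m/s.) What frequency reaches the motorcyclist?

74 Hz

Both move, so f' = f · (v − v_o)/(v + v_s).
f' = 93.8 × (333 − 26.3)/(333 + 57) = 93.8 × 306.7/390 ≈ 74 Hz.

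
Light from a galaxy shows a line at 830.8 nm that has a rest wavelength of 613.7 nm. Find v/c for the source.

λ'/λ₀ = 1.3538 > 1 (redshift), so the source is receding.
λ'/λ₀ = √((1 + β)/(1 − β)) for a receding source ⇒ β = (r² − 1)/(r² + 1) with r = λ'/λ₀.
β = (1.8327 − 1)/(1.8327 + 1) ≈ 0.294.

0.294c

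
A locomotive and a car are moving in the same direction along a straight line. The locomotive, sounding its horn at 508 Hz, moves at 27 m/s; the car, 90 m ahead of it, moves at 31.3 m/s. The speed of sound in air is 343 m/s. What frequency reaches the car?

501 Hz

The car is ahead, so the locomotive is moving toward it while the car is moving away from the locomotive.
Both move, so f' = f · (v − v_o)/(v − v_s).
f' = 508 × (343 − 31.3)/(343 − 27) = 508 × 311.7/316 ≈ 501 Hz.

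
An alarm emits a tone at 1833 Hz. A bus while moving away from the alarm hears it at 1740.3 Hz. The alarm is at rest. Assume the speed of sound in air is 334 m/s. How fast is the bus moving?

16.9 m/s

f' = f · (v − v_o)/v ⇒ v_o = v · |f'/f − 1|.
v_o = 334 × |1740.3/1833 − 1| = 334 × 0.05057 ≈ 16.9 m/s.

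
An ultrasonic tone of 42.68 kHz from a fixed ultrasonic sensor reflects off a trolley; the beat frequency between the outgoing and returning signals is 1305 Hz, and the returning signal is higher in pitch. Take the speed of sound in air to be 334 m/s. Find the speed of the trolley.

5.0 m/s

Double Doppler shift off a moving reflector: f₂ = f₀ · (v + u)/(v − u) (u > 0 toward emitter).
Returning signal is higher, so f₂ = f₀ + Δf = 42680 + 1305 = 43985 Hz.
Rearranging, u = v · (f₂ − f₀)/(f₂ + f₀) = 334 × 1305/86665 ≈ 5.0 m/s.
So the trolley is moving at 5.0 m/s toward the emitter.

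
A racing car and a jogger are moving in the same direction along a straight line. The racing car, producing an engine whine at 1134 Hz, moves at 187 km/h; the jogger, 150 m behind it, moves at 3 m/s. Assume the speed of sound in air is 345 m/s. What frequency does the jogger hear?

187 km/h = 51.94 m/s.
The jogger is behind, so the racing car is moving away from it while the jogger is moving toward the racing car.
With source receding and observer approaching, f' = f · (v + v_o)/(v + v_s).
f' = 1134 × (345 + 3)/(345 + 51.94) = 1134 × 348/396.94 ≈ 994 Hz.

994 Hz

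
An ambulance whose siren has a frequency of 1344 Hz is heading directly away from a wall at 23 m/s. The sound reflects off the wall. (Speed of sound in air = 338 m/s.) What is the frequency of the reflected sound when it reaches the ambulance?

The wall receives the sound from a moving source: f₁ = f₀ · v/(v + v_e) = 1344 × 338/361 ≈ 1258 Hz.
On the return leg the ambulance is a moving observer: f₂ = f₁ · (v − v_e)/v = 1258 × 315/338 ≈ 1173 Hz.
Equivalently f₂ = f₀ · (v − v_e)/(v + v_e).

1173 Hz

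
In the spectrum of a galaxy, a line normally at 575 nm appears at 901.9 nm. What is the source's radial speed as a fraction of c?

λ'/λ₀ = 1.5685 > 1 (redshift), so the source is receding.
λ'/λ₀ = √((1 + β)/(1 − β)) for a receding source ⇒ β = (r² − 1)/(r² + 1) with r = λ'/λ₀.
β = (2.4603 − 1)/(2.4603 + 1) ≈ 0.422.

0.422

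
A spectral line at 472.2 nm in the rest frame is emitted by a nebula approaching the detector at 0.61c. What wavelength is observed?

232.4 nm

Relativistic Doppler for wavelength: λ' = λ₀ · √((1 − β)/(1 + β)).
λ' = 472.2 × √(0.3900/1.6100) = 472.2 × 0.49217 ≈ 232.4 nm.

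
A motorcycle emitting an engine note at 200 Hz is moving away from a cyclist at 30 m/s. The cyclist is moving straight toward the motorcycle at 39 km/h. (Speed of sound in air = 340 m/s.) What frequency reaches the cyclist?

39 km/h = 10.83 m/s.
With source receding and observer approaching, f' = f · (v + v_o)/(v + v_s).
f' = 200 × (340 + 10.83)/(340 + 30) = 200 × 350.83/370 ≈ 190 Hz.

190 Hz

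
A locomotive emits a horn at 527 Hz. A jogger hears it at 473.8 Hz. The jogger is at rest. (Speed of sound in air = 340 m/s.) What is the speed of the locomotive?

38 m/s

f' < f, so the locomotive is receding.
f' = f · v/(v + v_s) ⇒ v_s = v · |1 − f/f'|.
v_s = 340 × |1 − 527/473.8| = 340 × 0.1123 ≈ 38 m/s.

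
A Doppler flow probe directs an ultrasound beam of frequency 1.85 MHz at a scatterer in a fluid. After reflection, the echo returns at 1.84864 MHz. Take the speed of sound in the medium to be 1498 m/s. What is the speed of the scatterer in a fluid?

0.55 m/s

Double Doppler shift off a moving reflector: f₂ = f₀ · (v + u)/(v − u) (u > 0 toward emitter).
Rearranging, u = v · (f₂ − f₀)/(f₂ + f₀) = 1498 × -0.00136/3.69864 ≈ -0.55 m/s.
So the scatterer in a fluid is moving at 0.55 m/s away from the emitter.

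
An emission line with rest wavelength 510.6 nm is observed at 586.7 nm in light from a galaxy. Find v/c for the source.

0.138c

λ'/λ₀ = 1.1490 > 1 (redshift), so the source is receding.
λ'/λ₀ = √((1 + β)/(1 − β)) for a receding source ⇒ β = (r² − 1)/(r² + 1) with r = λ'/λ₀.
β = (1.3203 − 1)/(1.3203 + 1) ≈ 0.138.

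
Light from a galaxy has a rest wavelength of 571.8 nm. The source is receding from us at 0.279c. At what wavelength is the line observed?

761.6 nm

Relativistic Doppler for wavelength: λ' = λ₀ · √((1 + β)/(1 − β)).
λ' = 571.8 × √(1.2790/0.7210) = 571.8 × 1.33189 ≈ 761.6 nm.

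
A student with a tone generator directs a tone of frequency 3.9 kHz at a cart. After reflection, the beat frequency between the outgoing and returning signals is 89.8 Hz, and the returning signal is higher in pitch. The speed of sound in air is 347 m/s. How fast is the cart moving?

3.9 m/s

Double Doppler shift off a moving reflector: f₂ = f₀ · (v + u)/(v − u) (u > 0 toward emitter).
Returning signal is higher, so f₂ = f₀ + Δf = 3900 + 89.8 = 3989.8 Hz.
Rearranging, u = v · (f₂ − f₀)/(f₂ + f₀) = 347 × 89.8/7889.8 ≈ 3.9 m/s.
So the cart is moving at 3.9 m/s toward the emitter.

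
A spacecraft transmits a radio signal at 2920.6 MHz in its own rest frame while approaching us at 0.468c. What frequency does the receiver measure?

Relativistic Doppler for frequency: f' = f₀ · √((1 + β)/(1 − β)).
f' = 2920.6 × √(1.4680/0.5320) = 2920.6 × 1.66114 ≈ 4851.5 MHz.

4851.5 MHz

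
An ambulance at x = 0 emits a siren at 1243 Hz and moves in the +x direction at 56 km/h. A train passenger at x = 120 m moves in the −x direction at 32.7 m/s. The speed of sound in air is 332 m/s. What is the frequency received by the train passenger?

56 km/h = 15.56 m/s.
The observer lies on the +x side, so the source is heading toward the observer and the observer is heading toward the source.
Both move, so f' = f · (v + v_o)/(v − v_s).
f' = 1243 × (332 + 32.7)/(332 − 15.56) = 1243 × 364.7/316.44 ≈ 1433 Hz.

1433 Hz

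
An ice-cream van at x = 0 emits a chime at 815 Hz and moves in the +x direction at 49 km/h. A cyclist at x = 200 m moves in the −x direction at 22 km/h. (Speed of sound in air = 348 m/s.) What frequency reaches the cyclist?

863 Hz

49 km/h = 13.61 m/s; 22 km/h = 6.111 m/s.
The observer lies on the +x side, so the source is heading toward the observer and the observer is heading toward the source.
With source approaching and observer approaching, f' = f · (v + v_o)/(v − v_s).
f' = 815 × (348 + 6.111)/(348 − 13.61) = 815 × 354.11/334.39 ≈ 863 Hz.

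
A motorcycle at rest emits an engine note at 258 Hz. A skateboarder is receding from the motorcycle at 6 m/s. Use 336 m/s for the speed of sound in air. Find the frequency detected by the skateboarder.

253 Hz

Moving observer, stationary source: f' = f · (v − v_o)/v.
f' = 258 × (336 − 6)/336 = 258 × 330/336 ≈ 253 Hz.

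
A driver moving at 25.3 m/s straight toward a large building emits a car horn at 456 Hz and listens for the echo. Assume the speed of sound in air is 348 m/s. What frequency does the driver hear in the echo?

528 Hz

The large building receives the sound from a moving source: f₁ = f₀ · v/(v − v_e) = 456 × 348/322.7 ≈ 492 Hz.
On the return leg the driver is a moving observer: f₂ = f₁ · (v + v_e)/v = 492 × 373.3/348 ≈ 528 Hz.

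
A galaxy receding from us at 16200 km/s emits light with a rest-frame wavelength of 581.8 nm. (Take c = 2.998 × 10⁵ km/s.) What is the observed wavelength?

β = v/c = 16200/299800 = 0.0540.
Relativistic Doppler for wavelength: λ' = λ₀ · √((1 + β)/(1 − β)).
λ' = 581.8 × √(1.0540/0.9460) = 581.8 × 1.05558 ≈ 614.1 nm.

614.1 nm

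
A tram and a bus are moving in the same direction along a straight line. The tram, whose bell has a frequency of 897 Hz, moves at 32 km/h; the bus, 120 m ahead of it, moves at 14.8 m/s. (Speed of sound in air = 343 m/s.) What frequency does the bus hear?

32 km/h = 8.889 m/s.
The bus is ahead, so the tram is moving toward it while the bus is moving away from the tram.
With source approaching and observer receding, f' = f · (v − v_o)/(v − v_s).
f' = 897 × (343 − 14.8)/(343 − 8.889) = 897 × 328.2/334.11 ≈ 881 Hz.

881 Hz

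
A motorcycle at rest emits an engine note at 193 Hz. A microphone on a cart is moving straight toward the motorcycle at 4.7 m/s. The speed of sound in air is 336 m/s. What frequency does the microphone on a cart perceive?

196 Hz

Only the observer moves, toward the source, so f' = f · (v + v_o)/v.
f' = 193 × (336 + 4.7)/336 = 193 × 340.7/336 ≈ 196 Hz.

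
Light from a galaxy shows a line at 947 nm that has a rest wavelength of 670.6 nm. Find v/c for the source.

0.332

λ'/λ₀ = 1.4122 > 1 (redshift), so the source is receding.
λ'/λ₀ = √((1 + β)/(1 − β)) for a receding source ⇒ β = (r² − 1)/(r² + 1) with r = λ'/λ₀.
β = (1.9942 − 1)/(1.9942 + 1) ≈ 0.332.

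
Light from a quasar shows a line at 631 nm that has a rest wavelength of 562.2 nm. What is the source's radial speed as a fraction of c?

0.115

λ'/λ₀ = 1.1224 > 1 (redshift), so the source is receding.
λ'/λ₀ = √((1 + β)/(1 − β)) for a receding source ⇒ β = (r² − 1)/(r² + 1) with r = λ'/λ₀.
β = (1.2597 − 1)/(1.2597 + 1) ≈ 0.115.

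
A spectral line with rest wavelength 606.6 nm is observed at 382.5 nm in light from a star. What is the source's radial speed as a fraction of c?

λ'/λ₀ = 0.6306 < 1 (blueshift), so the source is approaching.
λ'/λ₀ = √((1 − β)/(1 + β)) for an approaching source ⇒ β = (1 − r²)/(1 + r²) with r = λ'/λ₀.
β = (1 − 0.3976)/(1 + 0.3976) ≈ 0.431.

0.431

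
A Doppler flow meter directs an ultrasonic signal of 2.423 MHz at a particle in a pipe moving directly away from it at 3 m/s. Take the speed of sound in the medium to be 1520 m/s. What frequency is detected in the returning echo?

2.413 MHz

At the particle in a pipe (a moving observer), f₁ = f₀ · (v − u)/v = 2.423 × 1517/1520 ≈ 2.418 MHz.
The reflection then acts as a moving source: f₂ = f₁ · v/(v + u) ≈ 2.413 MHz.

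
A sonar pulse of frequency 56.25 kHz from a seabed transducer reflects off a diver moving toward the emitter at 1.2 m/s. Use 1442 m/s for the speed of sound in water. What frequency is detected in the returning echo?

The diver first receives the wave as a moving observer: f₁ = f₀ · (v + u)/v = 56.25 × (1442 + 1.2)/1442 ≈ 56.3 kHz.
On reflection it acts as a source moving toward the stationary detector: f₂ = f₁ · v/(v − u) = 56.3 × 1442/1440.8 ≈ 56.3 kHz.
Equivalently f₂ = f₀ · (v + u)/(v − u).

56.3 kHz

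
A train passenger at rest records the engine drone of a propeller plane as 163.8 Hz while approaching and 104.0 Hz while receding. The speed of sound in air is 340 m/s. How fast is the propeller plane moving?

76 m/s

f₁/f₂ = (v + v_s)/(v − v_s), so v_s = v · (f₁ − f₂)/(f₁ + f₂).
v_s = 340 × (163.8 − 104.0)/(163.8 + 104.0) = 340 × 59.8/267.8 ≈ 76 m/s.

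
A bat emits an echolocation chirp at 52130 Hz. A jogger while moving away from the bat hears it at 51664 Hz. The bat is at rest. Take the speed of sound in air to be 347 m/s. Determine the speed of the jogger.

3.1 m/s

f' = f · (v − v_o)/v ⇒ v_o = v · |f'/f − 1|.
v_o = 347 × |51664/52130 − 1| = 347 × 0.008939 ≈ 3.1 m/s.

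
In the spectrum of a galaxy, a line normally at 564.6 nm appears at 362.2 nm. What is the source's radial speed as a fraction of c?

0.417c

λ'/λ₀ = 0.6415 < 1 (blueshift), so the source is approaching.
λ'/λ₀ = √((1 − β)/(1 + β)) for an approaching source ⇒ β = (1 − r²)/(1 + r²) with r = λ'/λ₀.
β = (1 − 0.4115)/(1 + 0.4115) ≈ 0.417.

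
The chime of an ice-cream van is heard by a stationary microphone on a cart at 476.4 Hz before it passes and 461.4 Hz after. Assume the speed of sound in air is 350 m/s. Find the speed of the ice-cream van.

5.6 m/s

f₁/f₂ = (v + v_s)/(v − v_s), so v_s = v · (f₁ − f₂)/(f₁ + f₂).
v_s = 350 × (476.4 − 461.4)/(476.4 + 461.4) = 350 × 15.0/937.8 ≈ 5.6 m/s.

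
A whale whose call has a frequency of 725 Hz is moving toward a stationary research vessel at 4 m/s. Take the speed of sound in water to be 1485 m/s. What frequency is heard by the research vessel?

With the source moving toward a stationary observer, f' = f · v/(v − v_s).
f' = 725 × 1485/(1485 − 4) = 725 × 1485/1481 ≈ 727 Hz.

727 Hz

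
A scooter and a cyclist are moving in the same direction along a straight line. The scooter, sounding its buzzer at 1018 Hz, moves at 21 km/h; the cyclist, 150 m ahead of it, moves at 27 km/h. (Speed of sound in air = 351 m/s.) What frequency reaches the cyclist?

21 km/h = 5.833 m/s; 27 km/h = 7.5 m/s.
The cyclist is ahead, so the scooter is moving toward it while the cyclist is moving away from the scooter.
General Doppler shift: f' = f · (v − v_o)/(v − v_s).
f' = 1018 × (351 − 7.5)/(351 − 5.833) = 1018 × 343.5/345.17 ≈ 1013 Hz.

1013 Hz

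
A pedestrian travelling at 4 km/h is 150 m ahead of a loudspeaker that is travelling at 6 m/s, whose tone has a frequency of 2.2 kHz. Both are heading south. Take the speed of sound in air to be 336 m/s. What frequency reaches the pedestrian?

4 km/h = 1.111 m/s.
The pedestrian is ahead, so the loudspeaker is moving toward it while the pedestrian is moving away from the loudspeaker.
General Doppler shift: f' = f · (v − v_o)/(v − v_s).
f' = 2.2 × (336 − 1.111)/(336 − 6) = 2.2 × 334.89/330 ≈ 2.23 kHz.

2.23 kHz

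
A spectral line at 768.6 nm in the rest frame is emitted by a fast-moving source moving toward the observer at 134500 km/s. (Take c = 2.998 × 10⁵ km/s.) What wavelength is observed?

β = v/c = 134500/299800 = 0.4486.
Relativistic Doppler for wavelength: λ' = λ₀ · √((1 − β)/(1 + β)).
λ' = 768.6 × √(0.5514/1.4486) = 768.6 × 0.61694 ≈ 474.2 nm.

474.2 nm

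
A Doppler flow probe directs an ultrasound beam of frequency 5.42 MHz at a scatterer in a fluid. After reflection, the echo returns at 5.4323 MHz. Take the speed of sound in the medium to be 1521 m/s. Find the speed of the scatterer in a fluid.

1.72 m/s

Double Doppler shift off a moving reflector: f₂ = f₀ · (v + u)/(v − u) (u > 0 toward emitter).
Rearranging, u = v · (f₂ − f₀)/(f₂ + f₀) = 1521 × 0.0123/10.8523 ≈ 1.72 m/s.
So the scatterer in a fluid is moving at 1.72 m/s toward the emitter.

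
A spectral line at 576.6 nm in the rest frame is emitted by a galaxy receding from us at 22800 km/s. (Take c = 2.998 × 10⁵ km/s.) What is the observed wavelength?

622.3 nm

β = v/c = 22800/299800 = 0.0761.
Relativistic Doppler for wavelength: λ' = λ₀ · √((1 + β)/(1 − β)).
λ' = 576.6 × √(1.0761/0.9239) = 576.6 × 1.07918 ≈ 622.3 nm.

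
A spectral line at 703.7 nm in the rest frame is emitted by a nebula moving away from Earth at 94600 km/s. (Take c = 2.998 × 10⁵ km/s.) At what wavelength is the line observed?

β = v/c = 94600/299800 = 0.3155.
Relativistic Doppler for wavelength: λ' = λ₀ · √((1 + β)/(1 − β)).
λ' = 703.7 × √(1.3155/0.6845) = 703.7 × 1.38637 ≈ 975.6 nm.

975.6 nm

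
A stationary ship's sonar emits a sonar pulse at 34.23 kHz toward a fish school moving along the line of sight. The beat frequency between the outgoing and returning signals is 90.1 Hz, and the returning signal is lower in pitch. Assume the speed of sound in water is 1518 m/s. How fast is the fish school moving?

2.00 m/s

Double Doppler shift off a moving reflector: f₂ = f₀ · (v + u)/(v − u) (u > 0 toward emitter).
Returning signal is lower, so f₂ = f₀ − Δf = 34230 − 90.1 = 34139.9 Hz.
Rearranging, u = v · (f₂ − f₀)/(f₂ + f₀) = 1518 × -90.1/68369.9 ≈ -2.00 m/s.
So the fish school is moving at 2.00 m/s away from the emitter.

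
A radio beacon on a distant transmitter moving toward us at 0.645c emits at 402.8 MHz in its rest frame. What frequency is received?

867.1 MHz

Relativistic Doppler for frequency: f' = f₀ · √((1 + β)/(1 − β)).
f' = 402.8 × √(1.6450/0.3550) = 402.8 × 2.15263 ≈ 867.1 MHz.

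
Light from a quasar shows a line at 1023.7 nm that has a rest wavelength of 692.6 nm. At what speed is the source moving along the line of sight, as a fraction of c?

λ'/λ₀ = 1.4781 > 1 (redshift), so the source is receding.
λ'/λ₀ = √((1 + β)/(1 − β)) for a receding source ⇒ β = (r² − 1)/(r² + 1) with r = λ'/λ₀.
β = (2.1846 − 1)/(2.1846 + 1) ≈ 0.372.

0.372c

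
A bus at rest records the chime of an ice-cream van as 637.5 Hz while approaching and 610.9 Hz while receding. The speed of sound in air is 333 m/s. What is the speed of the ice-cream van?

7.1 m/s

f₁/f₂ = (v + v_s)/(v − v_s), so v_s = v · (f₁ − f₂)/(f₁ + f₂).
v_s = 333 × (637.5 − 610.9)/(637.5 + 610.9) = 333 × 26.6/1248.4 ≈ 7.1 m/s.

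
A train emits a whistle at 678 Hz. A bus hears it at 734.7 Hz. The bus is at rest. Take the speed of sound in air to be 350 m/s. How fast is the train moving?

f' > f, so the train is approaching.
f' = f · v/(v − v_s) ⇒ v_s = v · |1 − f/f'|.
v_s = 350 × |1 − 678/734.7| = 350 × 0.07717 ≈ 27 m/s.

27 m/s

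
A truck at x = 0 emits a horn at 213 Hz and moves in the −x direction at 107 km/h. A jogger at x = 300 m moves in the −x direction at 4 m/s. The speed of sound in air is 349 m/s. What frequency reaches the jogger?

199 Hz

107 km/h = 29.72 m/s.
The observer lies on the +x side, so the source is heading away from the observer and the observer is heading toward the source.
Both move, so f' = f · (v + v_o)/(v + v_s).
f' = 213 × (349 + 4)/(349 + 29.72) = 213 × 353/378.72 ≈ 199 Hz.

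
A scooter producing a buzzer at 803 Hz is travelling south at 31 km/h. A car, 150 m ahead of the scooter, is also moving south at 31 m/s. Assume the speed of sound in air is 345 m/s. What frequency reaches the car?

31 km/h = 8.611 m/s.
The car is ahead, so the scooter is moving toward it while the car is moving away from the scooter.
General Doppler shift: f' = f · (v − v_o)/(v − v_s).
f' = 803 × (345 − 31)/(345 − 8.611) = 803 × 314/336.39 ≈ 750 Hz.

750 Hz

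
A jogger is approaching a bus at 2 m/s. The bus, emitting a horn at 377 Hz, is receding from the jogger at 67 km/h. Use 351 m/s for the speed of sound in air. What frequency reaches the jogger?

360 Hz

67 km/h = 18.61 m/s.
Both move, so f' = f · (v + v_o)/(v + v_s).
f' = 377 × (351 + 2)/(351 + 18.61) = 377 × 353/369.61 ≈ 360 Hz.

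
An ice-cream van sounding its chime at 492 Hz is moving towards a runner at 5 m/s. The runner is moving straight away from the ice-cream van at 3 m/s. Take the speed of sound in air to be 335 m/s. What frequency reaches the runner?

495 Hz

With source approaching and observer receding, f' = f · (v − v_o)/(v − v_s).
f' = 492 × (335 − 3)/(335 − 5) = 492 × 332/330 ≈ 495 Hz.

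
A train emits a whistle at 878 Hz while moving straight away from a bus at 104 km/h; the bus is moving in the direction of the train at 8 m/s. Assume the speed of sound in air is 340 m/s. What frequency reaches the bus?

828 Hz

104 km/h = 28.89 m/s.
General Doppler shift: f' = f · (v + v_o)/(v + v_s).
f' = 878 × (340 + 8)/(340 + 28.89) = 878 × 348/368.89 ≈ 828 Hz.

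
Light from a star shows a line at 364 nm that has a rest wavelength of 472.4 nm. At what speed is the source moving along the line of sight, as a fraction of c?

λ'/λ₀ = 0.7705 < 1 (blueshift), so the source is approaching.
λ'/λ₀ = √((1 − β)/(1 + β)) for an approaching source ⇒ β = (1 − r²)/(1 + r²) with r = λ'/λ₀.
β = (1 − 0.5937)/(1 + 0.5937) ≈ 0.255.

0.255c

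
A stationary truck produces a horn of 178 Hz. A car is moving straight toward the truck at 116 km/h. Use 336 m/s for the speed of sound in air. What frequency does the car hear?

116 km/h = 32.22 m/s.
Moving observer, stationary source: f' = f · (v + v_o)/v.
f' = 178 × (336 + 32.22)/336 = 178 × 368.22/336 ≈ 195 Hz.

195 Hz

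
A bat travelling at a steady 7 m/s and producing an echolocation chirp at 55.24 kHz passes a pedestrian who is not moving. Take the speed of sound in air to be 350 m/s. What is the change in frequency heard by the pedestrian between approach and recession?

Approaching: f₁ = f · v/(v − v_s) = 55.24 × 350/343 ≈ 56.37 kHz.
Receding: f₂ = f · v/(v + v_s) = 55.24 × 350/357 ≈ 54.16 kHz.
Drop: f₁ − f₂ = 2f·v·v_s/(v² − v_s²) = 2 × 55.24 × 350 × 7/(350² − 7²) ≈ 2.21 kHz.

2.21 kHz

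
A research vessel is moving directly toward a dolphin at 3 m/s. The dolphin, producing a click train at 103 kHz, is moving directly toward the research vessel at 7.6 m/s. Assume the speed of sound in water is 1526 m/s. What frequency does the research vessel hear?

General Doppler shift: f' = f · (v + v_o)/(v − v_s).
f' = 103 × (1526 + 3)/(1526 − 7.6) = 103 × 1529/1518.4 ≈ 103.7 kHz.

103.7 kHz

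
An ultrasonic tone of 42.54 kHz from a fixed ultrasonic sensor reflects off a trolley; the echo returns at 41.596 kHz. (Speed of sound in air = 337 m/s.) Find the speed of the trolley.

Double Doppler shift off a moving reflector: f₂ = f₀ · (v + u)/(v − u) (u > 0 toward emitter).
Rearranging, u = v · (f₂ − f₀)/(f₂ + f₀) = 337 × -0.944/84.136 ≈ -3.8 m/s.
So the trolley is moving at 3.8 m/s away from the emitter.

3.8 m/s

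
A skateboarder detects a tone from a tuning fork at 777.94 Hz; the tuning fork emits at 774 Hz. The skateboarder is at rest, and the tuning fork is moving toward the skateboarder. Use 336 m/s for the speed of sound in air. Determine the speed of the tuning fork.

1.70 m/s

f' = f · v/(v − v_s) ⇒ v_s = v · |1 − f/f'|.
v_s = 336 × |1 − 774/777.94| = 336 × 0.005065 ≈ 1.70 m/s.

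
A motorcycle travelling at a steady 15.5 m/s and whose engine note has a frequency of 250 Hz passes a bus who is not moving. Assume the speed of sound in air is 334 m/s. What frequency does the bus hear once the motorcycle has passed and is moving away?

Receding: f₂ = f · v/(v + v_s) = 250 × 334/349.5 ≈ 239 Hz.

239 Hz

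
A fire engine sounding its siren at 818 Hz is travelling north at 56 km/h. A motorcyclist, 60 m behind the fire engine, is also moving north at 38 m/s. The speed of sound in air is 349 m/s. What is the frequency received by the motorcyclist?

868 Hz

56 km/h = 15.56 m/s.
The motorcyclist is behind, so the fire engine is moving away from it while the motorcyclist is moving toward the fire engine.
With source receding and observer approaching, f' = f · (v + v_o)/(v + v_s).
f' = 818 × (349 + 38)/(349 + 15.56) = 818 × 387/364.56 ≈ 868 Hz.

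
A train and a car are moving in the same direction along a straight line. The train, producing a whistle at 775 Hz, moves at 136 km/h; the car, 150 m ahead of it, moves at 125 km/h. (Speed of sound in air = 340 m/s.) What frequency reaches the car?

136 km/h = 37.78 m/s; 125 km/h = 34.72 m/s.
The car is ahead, so the train is moving toward it while the car is moving away from the train.
Both move, so f' = f · (v − v_o)/(v − v_s).
f' = 775 × (340 − 34.72)/(340 − 37.78) = 775 × 305.28/302.22 ≈ 783 Hz.

783 Hz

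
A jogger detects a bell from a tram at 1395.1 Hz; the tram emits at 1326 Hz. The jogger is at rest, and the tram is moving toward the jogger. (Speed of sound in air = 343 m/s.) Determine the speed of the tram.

17.0 m/s

f' = f · v/(v − v_s) ⇒ v_s = v · |1 − f/f'|.
v_s = 343 × |1 − 1326/1395.1| = 343 × 0.04953 ≈ 17.0 m/s.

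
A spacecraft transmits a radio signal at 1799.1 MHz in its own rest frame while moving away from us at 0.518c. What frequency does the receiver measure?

1013.8 MHz

Relativistic Doppler for frequency: f' = f₀ · √((1 − β)/(1 + β)).
f' = 1799.1 × √(0.4820/1.5180) = 1799.1 × 0.56349 ≈ 1013.8 MHz.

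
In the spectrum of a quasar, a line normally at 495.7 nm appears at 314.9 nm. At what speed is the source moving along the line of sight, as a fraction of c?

0.425c

λ'/λ₀ = 0.6353 < 1 (blueshift), so the source is approaching.
λ'/λ₀ = √((1 − β)/(1 + β)) for an approaching source ⇒ β = (1 − r²)/(1 + r²) with r = λ'/λ₀.
β = (1 − 0.4036)/(1 + 0.4036) ≈ 0.425.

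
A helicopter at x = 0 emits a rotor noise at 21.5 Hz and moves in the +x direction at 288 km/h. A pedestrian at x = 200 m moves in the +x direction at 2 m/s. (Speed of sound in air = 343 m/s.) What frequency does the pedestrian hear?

27.9 Hz

288 km/h = 80 m/s.
The observer lies on the +x side, so the source is heading toward the observer and the observer is heading away from the source.
Both move, so f' = f · (v − v_o)/(v − v_s).
f' = 21.5 × (343 − 2)/(343 − 80) = 21.5 × 341/263 ≈ 27.9 Hz.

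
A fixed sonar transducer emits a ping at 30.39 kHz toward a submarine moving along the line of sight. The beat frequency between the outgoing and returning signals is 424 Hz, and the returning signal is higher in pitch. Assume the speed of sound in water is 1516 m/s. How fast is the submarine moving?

10.5 m/s

Double Doppler shift off a moving reflector: f₂ = f₀ · (v + u)/(v − u) (u > 0 toward emitter).
Returning signal is higher, so f₂ = f₀ + Δf = 30390 + 424 = 30814 Hz.
Rearranging, u = v · (f₂ − f₀)/(f₂ + f₀) = 1516 × 424/61204 ≈ 10.5 m/s.
So the submarine is moving at 10.5 m/s toward the emitter.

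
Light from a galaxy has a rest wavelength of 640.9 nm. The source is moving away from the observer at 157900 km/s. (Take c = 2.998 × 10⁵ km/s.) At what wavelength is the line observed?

β = v/c = 157900/299800 = 0.5267.
Relativistic Doppler for wavelength: λ' = λ₀ · √((1 + β)/(1 − β)).
λ' = 640.9 × √(1.5267/0.4733) = 640.9 × 1.79597 ≈ 1151.0 nm.

1151.0 nm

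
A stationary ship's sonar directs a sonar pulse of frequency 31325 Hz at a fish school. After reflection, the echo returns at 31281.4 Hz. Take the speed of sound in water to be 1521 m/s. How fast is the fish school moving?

Double Doppler shift off a moving reflector: f₂ = f₀ · (v + u)/(v − u) (u > 0 toward emitter).
Rearranging, u = v · (f₂ − f₀)/(f₂ + f₀) = 1521 × -43.6/62606.4 ≈ -1.06 m/s.
So the fish school is moving at 1.06 m/s away from the emitter.

1.06 m/s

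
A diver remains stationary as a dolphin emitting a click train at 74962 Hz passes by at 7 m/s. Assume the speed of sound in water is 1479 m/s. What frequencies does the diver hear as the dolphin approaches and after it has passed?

75318 Hz approaching; 74609 Hz receding

Approaching: f₁ = f · v/(v − v_s) = 74962 × 1479/1472 ≈ 75318 Hz.
Receding: f₂ = f · v/(v + v_s) = 74962 × 1479/1486 ≈ 74609 Hz.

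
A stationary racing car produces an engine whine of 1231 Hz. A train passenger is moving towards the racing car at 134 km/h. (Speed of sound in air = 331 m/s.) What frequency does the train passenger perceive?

134 km/h = 37.22 m/s.
Only the observer moves, toward the source, so f' = f · (v + v_o)/v.
f' = 1231 × (331 + 37.22)/331 = 1231 × 368.22/331 ≈ 1369 Hz.

1369 Hz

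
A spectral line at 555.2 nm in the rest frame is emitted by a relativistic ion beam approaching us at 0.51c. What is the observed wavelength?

316.3 nm

Relativistic Doppler for wavelength: λ' = λ₀ · √((1 − β)/(1 + β)).
λ' = 555.2 × √(0.4900/1.5100) = 555.2 × 0.56965 ≈ 316.3 nm.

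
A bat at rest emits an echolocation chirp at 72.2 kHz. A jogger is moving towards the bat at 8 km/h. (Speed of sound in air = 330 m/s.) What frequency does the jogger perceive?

8 km/h = 2.222 m/s.
Only the observer moves, toward the source, so f' = f · (v + v_o)/v.
f' = 72.2 × (330 + 2.222)/330 = 72.2 × 332.22/330 ≈ 72.7 kHz.

72.7 kHz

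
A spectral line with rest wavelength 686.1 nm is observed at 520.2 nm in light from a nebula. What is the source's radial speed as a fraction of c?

0.270

λ'/λ₀ = 0.7582 < 1 (blueshift), so the source is approaching.
λ'/λ₀ = √((1 − β)/(1 + β)) for an approaching source ⇒ β = (1 − r²)/(1 + r²) with r = λ'/λ₀.
β = (1 − 0.5749)/(1 + 0.5749) ≈ 0.270.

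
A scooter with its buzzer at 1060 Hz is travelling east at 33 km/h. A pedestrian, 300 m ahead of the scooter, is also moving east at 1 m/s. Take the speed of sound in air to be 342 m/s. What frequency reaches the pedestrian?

33 km/h = 9.167 m/s.
The pedestrian is ahead, so the scooter is moving toward it while the pedestrian is moving away from the scooter.
With source approaching and observer receding, f' = f · (v − v_o)/(v − v_s).
f' = 1060 × (342 − 1)/(342 − 9.167) = 1060 × 341/332.83 ≈ 1086 Hz.

1086 Hz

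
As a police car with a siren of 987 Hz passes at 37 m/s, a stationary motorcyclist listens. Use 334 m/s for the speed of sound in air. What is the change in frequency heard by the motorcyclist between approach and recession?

221 Hz

Approaching: f₁ = f · v/(v − v_s) = 987 × 334/297 ≈ 1110 Hz.
Receding: f₂ = f · v/(v + v_s) = 987 × 334/371 ≈ 889 Hz.
Drop: f₁ − f₂ = 2f·v·v_s/(v² − v_s²) = 2 × 987 × 334 × 37/(334² − 37²) ≈ 221 Hz.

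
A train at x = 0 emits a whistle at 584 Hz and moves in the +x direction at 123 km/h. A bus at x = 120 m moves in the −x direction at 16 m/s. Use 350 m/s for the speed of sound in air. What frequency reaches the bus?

677 Hz

123 km/h = 34.17 m/s.
The observer lies on the +x side, so the source is heading toward the observer and the observer is heading toward the source.
General Doppler shift: f' = f · (v + v_o)/(v − v_s).
f' = 584 × (350 + 16)/(350 − 34.17) = 584 × 366/315.83 ≈ 677 Hz.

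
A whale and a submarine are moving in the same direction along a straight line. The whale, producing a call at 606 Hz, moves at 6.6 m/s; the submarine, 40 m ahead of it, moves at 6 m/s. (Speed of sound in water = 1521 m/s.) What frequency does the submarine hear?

The submarine is ahead, so the whale is moving toward it while the submarine is moving away from the whale.
General Doppler shift: f' = f · (v − v_o)/(v − v_s).
f' = 606 × (1521 − 6)/(1521 − 6.6) = 606 × 1515/1514.4 ≈ 606 Hz.

606 Hz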